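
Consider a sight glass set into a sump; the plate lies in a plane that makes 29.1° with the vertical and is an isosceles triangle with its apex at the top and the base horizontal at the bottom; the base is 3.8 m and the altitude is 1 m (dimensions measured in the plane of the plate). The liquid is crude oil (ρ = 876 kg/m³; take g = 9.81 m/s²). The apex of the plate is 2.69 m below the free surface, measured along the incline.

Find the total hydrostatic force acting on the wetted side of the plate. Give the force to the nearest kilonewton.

γ = ρg = 876 × 9.81 / 1000 = 8.59356 kN/m³.
The plate makes 29.1° with the vertical, i.e. θ = 90° − 29.1° = 60.9° to the horizontal. Measuring y along the incline from the free-surface line, vertical depth h = y·sinθ with sinθ = 0.873772.
With the apex up, the centroid sits 2h/3 = 2 × 1/3 = 0.666667 m below the apex, so y_c = 2.69 + 0.666667 = 3.35667 m and h_c = 3.35667 × 0.873772 = 2.93296 m.
A = ½ × 3.8 × 1 = 1.9 m².
Resultant F = γ·h_c·A = 8.59356 × 2.93296 × 1.9 = 47.8887 kN.

F ≈ 48 kN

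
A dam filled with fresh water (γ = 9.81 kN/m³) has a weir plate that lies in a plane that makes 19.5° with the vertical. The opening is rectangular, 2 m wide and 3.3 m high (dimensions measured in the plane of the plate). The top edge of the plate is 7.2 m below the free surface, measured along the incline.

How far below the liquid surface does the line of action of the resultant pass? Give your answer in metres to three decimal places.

h_p = 8.439 m

γ = 9.81 kN/m³.
The plate makes 19.5° with the vertical, i.e. θ = 90° − 19.5° = 70.5° to the horizontal. Measuring y along the incline from the free-surface line, vertical depth h = y·sinθ with sinθ = 0.942641.
The centroid lies 3.3/2 = 1.65 m below the top edge, so y_c = 7.2 + 1.65 = 8.85 m and h_c = 8.85 × 0.942641 = 8.34237 m.
A = 2 × 3.3 = 6.6 m².
Resultant F = γ·h_c·A = 9.81 × 8.34237 × 6.6 = 540.135 kN.
I_c = b·h³/12 = 2 × 3.3³/12 = 5.9895 m⁴.
Centre of pressure: y_p = y_c + I_c/(y_c·A) = 8.85 + 5.9895/(8.85 × 6.6) = 8.85 + 0.102542 = 8.95254 m along the plane.
Vertically, h_p = y_p·sinθ = 8.95254 × 0.942641 = 8.43903 m.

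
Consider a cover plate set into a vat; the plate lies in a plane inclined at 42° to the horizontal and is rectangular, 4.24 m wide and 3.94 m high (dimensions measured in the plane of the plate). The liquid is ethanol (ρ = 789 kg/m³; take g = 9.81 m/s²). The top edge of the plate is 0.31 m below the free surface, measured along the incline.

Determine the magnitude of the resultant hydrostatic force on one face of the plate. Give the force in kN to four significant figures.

γ = ρg = 789 × 9.81 / 1000 = 7.74009 kN/m³.
Let θ = 42° be the plate's angle to the horizontal; measure y along the incline from where the plane meets the free surface. Vertical depth h = y·sinθ with sinθ = 0.669131.
The centroid lies 3.94/2 = 1.97 m below the top edge, so y_c = 0.31 + 1.97 = 2.28 m and h_c = 2.28 × 0.669131 = 1.52562 m.
A = 4.24 × 3.94 = 16.7056 m².
Resultant F = γ·h_c·A = 7.74009 × 1.52562 × 16.7056 = 197.267 kN.

F ≈ 197.3 kN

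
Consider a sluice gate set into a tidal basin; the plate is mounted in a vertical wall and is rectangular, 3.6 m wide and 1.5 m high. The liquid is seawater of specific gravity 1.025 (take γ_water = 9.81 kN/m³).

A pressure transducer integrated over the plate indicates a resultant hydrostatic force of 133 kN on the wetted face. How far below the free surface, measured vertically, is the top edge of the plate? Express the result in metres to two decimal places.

γ = 1.025 × 9.81 = 10.05525 kN/m³.
A = 3.6 × 1.5 = 5.4 m².
From F = γ·h_c·A, the centroid depth is h_c = 133/(10.05525 × 5.4) = 2.44943 m.
The centroid lies 1.5/2 = 0.75 m below the top edge, so the top edge sits at h_top = 2.44943 − 0.75 = 1.69943 m below the surface.

d_top ≈ 1.70 m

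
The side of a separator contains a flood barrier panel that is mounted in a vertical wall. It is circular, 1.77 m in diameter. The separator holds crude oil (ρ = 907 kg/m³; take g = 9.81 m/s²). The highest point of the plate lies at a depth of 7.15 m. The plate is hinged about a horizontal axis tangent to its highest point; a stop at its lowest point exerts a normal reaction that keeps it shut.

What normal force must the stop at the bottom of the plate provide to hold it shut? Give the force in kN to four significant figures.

γ = ρg = 907 × 9.81 / 1000 = 8.89767 kN/m³.
The centroid is at the centre, 0.885 m below the top of the plate, so the centroid depth is h_c = 7.15 + 0.885 = 8.035 m.
A = π(0.885)² = 2.46057 m².
Resultant F = γ·h_c·A = 8.89767 × 8.035 × 2.46057 = 175.913 kN.
I_c = πr⁴/4 = π × 0.885⁴/4 = 0.481796 m⁴.
Centre of pressure: y_p = y_c + I_c/(y_c·A) = 8.035 + 0.481796/(8.035 × 2.46057) = 8.035 + 0.0243692 = 8.05937 m along the plane.
The resultant acts 0.885 + 0.0243692 = 0.909369 m (along the plate) below the hinge at the top edge, so the moment about the hinge is M = F × 0.909369 = 175.913 × 0.909369 = 159.97 kN·m.
A normal force at the bottom, 1.77 m from the hinge, must supply this moment: P = 159.97/1.77 = 90.3785 kN.

P ≈ 90.38 kN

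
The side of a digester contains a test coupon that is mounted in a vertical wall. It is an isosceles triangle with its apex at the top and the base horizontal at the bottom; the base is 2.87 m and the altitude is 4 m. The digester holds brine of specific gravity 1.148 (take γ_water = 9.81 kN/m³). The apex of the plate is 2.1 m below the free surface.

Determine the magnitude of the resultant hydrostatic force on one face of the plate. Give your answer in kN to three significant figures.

γ = 1.148 × 9.81 = 11.26188 kN/m³.
With the apex up, the centroid sits 2h/3 = 2 × 4/3 = 2.66667 m below the apex, so the centroid depth is h_c = 2.1 + 2.66667 = 4.76667 m.
A = ½ × 2.87 × 4 = 5.74 m².
Resultant F = γ·h_c·A = 11.26188 × 4.76667 × 5.74 = 308.133 kN.

F ≈ 308 kN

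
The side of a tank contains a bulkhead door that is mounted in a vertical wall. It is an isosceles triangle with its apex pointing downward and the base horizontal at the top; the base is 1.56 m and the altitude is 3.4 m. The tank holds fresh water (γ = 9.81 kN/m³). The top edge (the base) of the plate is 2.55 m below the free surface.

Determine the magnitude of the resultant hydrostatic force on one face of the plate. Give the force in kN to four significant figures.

γ = 9.81 kN/m³.
With the apex down, the centroid sits h/3 = 3.4/3 = 1.13333 m below the base (the top edge), so the centroid depth is h_c = 2.55 + 1.13333 = 3.68333 m.
A = ½ × 1.56 × 3.4 = 2.652 m².
Resultant F = γ·h_c·A = 9.81 × 3.68333 × 2.652 = 95.826 kN.

F ≈ 95.83 kN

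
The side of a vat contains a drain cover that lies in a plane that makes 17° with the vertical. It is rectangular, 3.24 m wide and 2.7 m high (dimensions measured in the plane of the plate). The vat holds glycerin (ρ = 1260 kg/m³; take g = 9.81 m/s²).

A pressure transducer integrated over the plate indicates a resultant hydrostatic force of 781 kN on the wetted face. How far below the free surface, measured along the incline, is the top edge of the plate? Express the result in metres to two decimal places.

γ = ρg = 1260 × 9.81 / 1000 = 12.3606 kN/m³.
A = 3.24 × 2.7 = 8.748 m².
From F = γ·h_c·A, the centroid depth is h_c = 781/(12.3606 × 8.748) = 7.22275 m.
The plate makes 17° with the vertical, i.e. θ = 90° − 17° = 73° to the horizontal. Measuring y along the incline from the free-surface line, vertical depth h = y·sinθ with sinθ = 0.956305.
Along the incline, y_c = h_c/sinθ = 7.22275/0.956305 = 7.55277 m.
The centroid lies 2.7/2 = 1.35 m below the top edge, so the top edge sits at y_top = 7.55277 − 1.35 = 6.20277 m along the incline.

y_top ≈ 6.20 m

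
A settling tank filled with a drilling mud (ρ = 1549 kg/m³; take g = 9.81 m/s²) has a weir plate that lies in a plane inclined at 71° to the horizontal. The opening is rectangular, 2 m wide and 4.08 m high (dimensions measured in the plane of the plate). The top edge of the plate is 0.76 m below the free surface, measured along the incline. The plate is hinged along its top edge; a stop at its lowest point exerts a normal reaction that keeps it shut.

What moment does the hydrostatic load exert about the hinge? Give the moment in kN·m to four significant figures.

M ≈ 832.3 kN·m

γ = ρg = 1549 × 9.81 / 1000 = 15.19569 kN/m³.
Let θ = 71° be the plate's angle to the horizontal; measure y along the incline from where the plane meets the free surface. Vertical depth h = y·sinθ with sinθ = 0.945519.
The centroid lies 4.08/2 = 2.04 m below the top edge, so y_c = 0.76 + 2.04 = 2.8 m and h_c = 2.8 × 0.945519 = 2.64745 m.
A = 2 × 4.08 = 8.16 m².
Resultant F = γ·h_c·A = 15.19569 × 2.64745 × 8.16 = 328.275 kN.
I_c = b·h³/12 = 2 × 4.08³/12 = 11.3196 m⁴.
Centre of pressure: y_p = y_c + I_c/(y_c·A) = 2.8 + 11.3196/(2.8 × 8.16) = 2.8 + 0.495431 = 3.29543 m along the plane.
The resultant acts 2.04 + 0.495431 = 2.53543 m (along the plate) below the hinge at the top edge, so the moment about the hinge is M = F × 2.53543 = 328.275 × 2.53543 = 832.318 kN·m.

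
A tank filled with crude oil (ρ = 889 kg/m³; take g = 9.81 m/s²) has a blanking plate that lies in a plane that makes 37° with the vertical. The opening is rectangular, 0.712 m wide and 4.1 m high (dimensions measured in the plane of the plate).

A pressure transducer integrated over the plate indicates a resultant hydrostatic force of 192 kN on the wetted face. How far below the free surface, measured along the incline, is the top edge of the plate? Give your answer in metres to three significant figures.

γ = ρg = 889 × 9.81 / 1000 = 8.72109 kN/m³.
A = 0.712 × 4.1 = 2.9192 m².
From F = γ·h_c·A, the centroid depth is h_c = 192/(8.72109 × 2.9192) = 7.54165 m.
The plate makes 37° with the vertical, i.e. θ = 90° − 37° = 53° to the horizontal. Measuring y along the incline from the free-surface line, vertical depth h = y·sinθ with sinθ = 0.798636.
Along the incline, y_c = h_c/sinθ = 7.54165/0.798636 = 9.44316 m.
The centroid lies 4.1/2 = 2.05 m below the top edge, so the top edge sits at y_top = 9.44316 − 2.05 = 7.39316 m along the incline.

y_top ≈ 7.39 m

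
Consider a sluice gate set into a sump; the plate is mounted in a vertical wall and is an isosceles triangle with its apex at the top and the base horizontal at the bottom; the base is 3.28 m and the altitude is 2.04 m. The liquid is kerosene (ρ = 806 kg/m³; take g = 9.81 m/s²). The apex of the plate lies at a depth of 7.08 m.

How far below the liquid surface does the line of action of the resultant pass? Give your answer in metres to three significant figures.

γ = ρg = 806 × 9.81 / 1000 = 7.90686 kN/m³.
With the apex up, the centroid sits 2h/3 = 2 × 2.04/3 = 1.36 m below the apex, so the centroid depth is h_c = 7.08 + 1.36 = 8.44 m.
A = ½ × 3.28 × 2.04 = 3.3456 m².
Resultant F = γ·h_c·A = 7.90686 × 8.44 × 3.3456 = 223.265 kN.
I_c = b·h³/36 = 3.28 × 2.04³/36 = 0.773503 m⁴.
Centre of pressure: y_p = y_c + I_c/(y_c·A) = 8.44 + 0.773503/(8.44 × 3.3456) = 8.44 + 0.0273934 = 8.46739 m along the plane.

h_p = 8.47 m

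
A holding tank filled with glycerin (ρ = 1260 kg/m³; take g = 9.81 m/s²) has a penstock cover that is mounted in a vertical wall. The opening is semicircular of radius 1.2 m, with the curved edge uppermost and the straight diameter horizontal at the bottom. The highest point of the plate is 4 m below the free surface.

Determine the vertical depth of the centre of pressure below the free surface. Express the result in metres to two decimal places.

γ = ρg = 1260 × 9.81 / 1000 = 12.3606 kN/m³.
The centroid lies 4r/(3π) = 0.509296 m above the diameter, so r − 4r/(3π) = 1.2 − 0.509296 = 0.690704 m below the topmost point, so the centroid depth is h_c = 4 + 0.690704 = 4.6907 m.
A = πr²/2 = π × 1.2²/2 = 2.26195 m².
Resultant F = γ·h_c·A = 12.3606 × 4.6907 × 2.26195 = 131.148 kN.
I_c = (π/8 − 8/(9π))·r⁴ = 0.109757 × 1.2⁴ = 0.227592 m⁴.
Centre of pressure: y_p = y_c + I_c/(y_c·A) = 4.6907 + 0.227592/(4.6907 × 2.26195) = 4.6907 + 0.0214504 = 4.71215 m along the plane.

h_p = 4.71 m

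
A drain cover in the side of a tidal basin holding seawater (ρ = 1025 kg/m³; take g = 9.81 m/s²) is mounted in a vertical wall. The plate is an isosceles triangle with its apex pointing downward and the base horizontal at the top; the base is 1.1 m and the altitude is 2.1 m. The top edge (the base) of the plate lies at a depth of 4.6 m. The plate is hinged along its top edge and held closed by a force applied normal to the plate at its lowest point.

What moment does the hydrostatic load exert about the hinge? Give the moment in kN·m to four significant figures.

M ≈ 45.93 kN·m

γ = ρg = 1025 × 9.81 / 1000 = 10.05525 kN/m³.
With the apex down, the centroid sits h/3 = 2.1/3 = 0.7 m below the base (the top edge), so the centroid depth is h_c = 4.6 + 0.7 = 5.3 m.
A = ½ × 1.1 × 2.1 = 1.155 m².
Resultant F = γ·h_c·A = 10.05525 × 5.3 × 1.155 = 61.5532 kN.
I_c = b·h³/36 = 1.1 × 2.1³/36 = 0.282975 m⁴.
Centre of pressure: y_p = y_c + I_c/(y_c·A) = 5.3 + 0.282975/(5.3 × 1.155) = 5.3 + 0.0462264 = 5.34623 m along the plane.
The resultant acts 0.7 + 0.0462264 = 0.746226 m (along the plate) below the hinge at the top edge, so the moment about the hinge is M = F × 0.746226 = 61.5532 × 0.746226 = 45.9326 kN·m.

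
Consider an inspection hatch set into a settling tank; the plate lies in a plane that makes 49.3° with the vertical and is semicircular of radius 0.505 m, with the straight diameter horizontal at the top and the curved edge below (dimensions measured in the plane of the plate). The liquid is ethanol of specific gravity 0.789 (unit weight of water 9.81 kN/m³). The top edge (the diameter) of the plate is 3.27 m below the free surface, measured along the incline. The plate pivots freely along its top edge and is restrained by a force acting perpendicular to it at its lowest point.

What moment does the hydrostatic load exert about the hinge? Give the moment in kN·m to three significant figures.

γ = 0.789 × 9.81 = 7.74009 kN/m³.
The plate makes 49.3° with the vertical, i.e. θ = 90° − 49.3° = 40.7° to the horizontal. Measuring y along the incline from the free-surface line, vertical depth h = y·sinθ with sinθ = 0.652098.
The centroid of a semicircle lies 4r/(3π) = 0.214329 m from the diameter, here below the top edge, so y_c = 3.27 + 0.214329 = 3.48433 m and h_c = 3.48433 × 0.652098 = 2.27212 m.
A = πr²/2 = π × 0.505²/2 = 0.400592 m².
Resultant F = γ·h_c·A = 7.74009 × 2.27212 × 0.400592 = 7.04498 kN.
I_c = (π/8 − 8/(9π))·r⁴ = 0.109757 × 0.505⁴ = 0.00713835 m⁴.
Centre of pressure: y_p = y_c + I_c/(y_c·A) = 3.48433 + 0.00713835/(3.48433 × 0.400592) = 3.48433 + 0.00511418 = 3.48944 m along the plane.
The resultant acts 0.214329 + 0.00511418 = 0.219443 m (along the plate) below the hinge at the top edge, so the moment about the hinge is M = F × 0.219443 = 7.04498 × 0.219443 = 1.54597 kN·m.

M ≈ 1.55 kN·m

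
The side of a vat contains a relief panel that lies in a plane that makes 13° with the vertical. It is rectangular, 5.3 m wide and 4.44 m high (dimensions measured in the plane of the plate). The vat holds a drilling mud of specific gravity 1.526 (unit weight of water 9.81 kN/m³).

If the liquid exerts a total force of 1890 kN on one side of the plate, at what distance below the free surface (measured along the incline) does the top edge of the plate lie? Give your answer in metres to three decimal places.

γ = 1.526 × 9.81 = 14.97006 kN/m³.
A = 5.3 × 4.44 = 23.532 m².
From F = γ·h_c·A, the centroid depth is h_c = 1890/(14.97006 × 23.532) = 5.36512 m.
The plate makes 13° with the vertical, i.e. θ = 90° − 13° = 77° to the horizontal. Measuring y along the incline from the free-surface line, vertical depth h = y·sinθ with sinθ = 0.974370.
Along the incline, y_c = h_c/sinθ = 5.36512/0.974370 = 5.50625 m.
The centroid lies 4.44/2 = 2.22 m below the top edge, so the top edge sits at y_top = 5.50625 − 2.22 = 3.28625 m along the incline.

y_top ≈ 3.286 m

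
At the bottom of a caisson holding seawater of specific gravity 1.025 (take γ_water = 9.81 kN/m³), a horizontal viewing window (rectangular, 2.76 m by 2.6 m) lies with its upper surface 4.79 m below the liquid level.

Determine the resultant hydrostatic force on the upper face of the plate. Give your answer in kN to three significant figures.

F ≈ 346 kN

γ = 1.025 × 9.81 = 10.05525 kN/m³.
The plate is horizontal, so pressure is uniform at p = γ·h = 10.05525 × 4.79 = 48.1646 kN/m².
A = 2.76 × 2.6 = 7.176 m².
F = p·A = 48.1646 × 7.176 = 345.629 kN.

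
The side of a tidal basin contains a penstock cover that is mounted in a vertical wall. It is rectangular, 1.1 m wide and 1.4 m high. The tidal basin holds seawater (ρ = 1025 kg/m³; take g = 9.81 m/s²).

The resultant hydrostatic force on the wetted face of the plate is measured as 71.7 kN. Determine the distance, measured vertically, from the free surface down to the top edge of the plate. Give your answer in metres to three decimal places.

γ = ρg = 1025 × 9.81 / 1000 = 10.05525 kN/m³.
A = 1.1 × 1.4 = 1.54 m².
From F = γ·h_c·A, the centroid depth is h_c = 71.7/(10.05525 × 1.54) = 4.63026 m.
The centroid lies 1.4/2 = 0.7 m below the top edge, so the top edge sits at h_top = 4.63026 − 0.7 = 3.93026 m below the surface.

d_top ≈ 3.930 m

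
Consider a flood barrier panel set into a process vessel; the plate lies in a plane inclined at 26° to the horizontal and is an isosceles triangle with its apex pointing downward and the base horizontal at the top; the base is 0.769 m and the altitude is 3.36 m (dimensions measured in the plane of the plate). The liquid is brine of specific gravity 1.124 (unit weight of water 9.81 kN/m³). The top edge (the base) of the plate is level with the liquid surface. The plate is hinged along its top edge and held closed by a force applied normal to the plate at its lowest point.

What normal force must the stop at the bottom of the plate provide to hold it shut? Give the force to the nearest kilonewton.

P ≈ 3 kN

γ = 1.124 × 9.81 = 11.02644 kN/m³.
Let θ = 26° be the plate's angle to the horizontal; measure y along the incline from where the plane meets the free surface. Vertical depth h = y·sinθ with sinθ = 0.438371.
With the apex down, the centroid sits h/3 = 3.36/3 = 1.12 m below the base (the top edge), so y_c = 1.12 m and h_c = 1.12 × 0.438371 = 0.490976 m.
A = ½ × 0.769 × 3.36 = 1.29192 m².
Resultant F = γ·h_c·A = 11.02644 × 0.490976 × 1.29192 = 6.99409 kN.
I_c = b·h³/36 = 0.769 × 3.36³/36 = 0.810292 m⁴.
Centre of pressure: y_p = y_c + I_c/(y_c·A) = 1.12 + 0.810292/(1.12 × 1.29192) = 1.12 + 0.56 = 1.68 m along the plane.
The resultant acts 1.12 + 0.56 = 1.68 m (along the plate) below the hinge at the top edge, so the moment about the hinge is M = F × 1.68 = 6.99409 × 1.68 = 11.7501 kN·m.
A normal force at the bottom, 3.36 m from the hinge, must supply this moment: P = 11.7501/3.36 = 3.49705 kN.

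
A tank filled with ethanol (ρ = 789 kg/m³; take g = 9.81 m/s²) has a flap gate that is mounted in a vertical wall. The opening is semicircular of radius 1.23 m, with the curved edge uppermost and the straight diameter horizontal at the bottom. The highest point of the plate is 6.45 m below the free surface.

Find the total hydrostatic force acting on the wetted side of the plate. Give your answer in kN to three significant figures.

F ≈ 132 kN

γ = ρg = 789 × 9.81 / 1000 = 7.74009 kN/m³.
The centroid lies 4r/(3π) = 0.522028 m above the diameter, so r − 4r/(3π) = 1.23 − 0.522028 = 0.707972 m below the topmost point, so the centroid depth is h_c = 6.45 + 0.707972 = 7.15797 m.
A = πr²/2 = π × 1.23²/2 = 2.37646 m².
Resultant F = γ·h_c·A = 7.74009 × 7.15797 × 2.37646 = 131.664 kN.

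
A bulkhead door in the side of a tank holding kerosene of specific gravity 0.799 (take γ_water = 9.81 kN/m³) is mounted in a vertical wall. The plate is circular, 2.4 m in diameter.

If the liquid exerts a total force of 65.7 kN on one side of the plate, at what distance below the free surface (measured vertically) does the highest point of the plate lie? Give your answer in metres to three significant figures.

d_top ≈ 0.653 m

γ = 0.799 × 9.81 = 7.83819 kN/m³.
A = π(1.2)² = 4.52389 m².
From F = γ·h_c·A, the centroid depth is h_c = 65.7/(7.83819 × 4.52389) = 1.85284 m.
The centroid is at the centre, 1.2 m below the top of the plate, so the highest point sits at h_top = 1.85284 − 1.2 = 0.65284 m below the surface.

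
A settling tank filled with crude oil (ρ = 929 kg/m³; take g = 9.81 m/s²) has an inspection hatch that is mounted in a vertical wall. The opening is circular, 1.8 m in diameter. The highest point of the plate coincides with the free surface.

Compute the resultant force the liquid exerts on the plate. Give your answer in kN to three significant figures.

F ≈ 20.9 kN

γ = ρg = 929 × 9.81 / 1000 = 9.11349 kN/m³.
The centroid is at the centre, 0.9 m below the top of the plate, so the centroid depth is h_c = 0.9 m.
A = π(0.9)² = 2.54469 m².
Resultant F = γ·h_c·A = 9.11349 × 0.9 × 2.54469 = 20.8719 kN.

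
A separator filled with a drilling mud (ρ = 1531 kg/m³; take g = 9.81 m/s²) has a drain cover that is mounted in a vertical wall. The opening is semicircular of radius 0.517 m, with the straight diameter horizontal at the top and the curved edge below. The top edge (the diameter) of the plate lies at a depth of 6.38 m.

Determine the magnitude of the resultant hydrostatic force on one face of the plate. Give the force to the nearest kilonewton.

γ = ρg = 1531 × 9.81 / 1000 = 15.01911 kN/m³.
The centroid of a semicircle lies 4r/(3π) = 0.219422 m from the diameter, here below the top edge, so the centroid depth is h_c = 6.38 + 0.219422 = 6.59942 m.
A = πr²/2 = π × 0.517²/2 = 0.419857 m².
Resultant F = γ·h_c·A = 15.01911 × 6.59942 × 0.419857 = 41.6151 kN.

F ≈ 42 kN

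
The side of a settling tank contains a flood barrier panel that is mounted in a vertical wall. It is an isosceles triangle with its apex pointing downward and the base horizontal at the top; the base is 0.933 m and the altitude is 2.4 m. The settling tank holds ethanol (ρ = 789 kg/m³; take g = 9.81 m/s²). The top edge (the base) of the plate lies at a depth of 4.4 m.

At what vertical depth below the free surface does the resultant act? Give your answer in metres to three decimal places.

h_p = 5.262 m

γ = ρg = 789 × 9.81 / 1000 = 7.74009 kN/m³.
With the apex down, the centroid sits h/3 = 2.4/3 = 0.8 m below the base (the top edge), so the centroid depth is h_c = 4.4 + 0.8 = 5.2 m.
A = ½ × 0.933 × 2.4 = 1.1196 m².
Resultant F = γ·h_c·A = 7.74009 × 5.2 × 1.1196 = 45.0622 kN.
I_c = b·h³/36 = 0.933 × 2.4³/36 = 0.358272 m⁴.
Centre of pressure: y_p = y_c + I_c/(y_c·A) = 5.2 + 0.358272/(5.2 × 1.1196) = 5.2 + 0.0615385 = 5.26154 m along the plane.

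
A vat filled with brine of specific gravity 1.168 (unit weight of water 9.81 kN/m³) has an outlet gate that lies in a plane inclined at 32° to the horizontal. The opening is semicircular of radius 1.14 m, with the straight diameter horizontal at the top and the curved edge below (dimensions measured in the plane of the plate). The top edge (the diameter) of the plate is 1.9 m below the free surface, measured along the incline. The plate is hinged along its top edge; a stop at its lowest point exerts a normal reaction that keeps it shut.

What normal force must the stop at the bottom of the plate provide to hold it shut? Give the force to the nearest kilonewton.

γ = 1.168 × 9.81 = 11.45808 kN/m³.
Let θ = 32° be the plate's angle to the horizontal; measure y along the incline from where the plane meets the free surface. Vertical depth h = y·sinθ with sinθ = 0.529919.
The centroid of a semicircle lies 4r/(3π) = 0.483831 m from the diameter, here below the top edge, so y_c = 1.9 + 0.483831 = 2.38383 m and h_c = 2.38383 × 0.529919 = 1.26324 m.
A = πr²/2 = π × 1.14²/2 = 2.04141 m².
Resultant F = γ·h_c·A = 11.45808 × 1.26324 × 2.04141 = 29.548 kN.
I_c = (π/8 − 8/(9π))·r⁴ = 0.109757 × 1.14⁴ = 0.185375 m⁴.
Centre of pressure: y_p = y_c + I_c/(y_c·A) = 2.38383 + 0.185375/(2.38383 × 2.04141) = 2.38383 + 0.038093 = 2.42192 m along the plane.
The resultant acts 0.483831 + 0.038093 = 0.521924 m (along the plate) below the hinge at the top edge, so the moment about the hinge is M = F × 0.521924 = 29.548 × 0.521924 = 15.4218 kN·m.
A normal force at the bottom, 1.14 m from the hinge, must supply this moment: P = 15.4218/1.14 = 13.5279 kN.

P ≈ 14 kN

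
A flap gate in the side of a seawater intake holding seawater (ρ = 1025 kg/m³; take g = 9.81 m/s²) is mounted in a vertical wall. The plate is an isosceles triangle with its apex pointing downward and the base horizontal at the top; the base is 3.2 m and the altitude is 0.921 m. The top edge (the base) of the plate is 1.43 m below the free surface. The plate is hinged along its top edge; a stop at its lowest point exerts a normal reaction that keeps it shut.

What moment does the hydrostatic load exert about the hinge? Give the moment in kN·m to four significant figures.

M ≈ 8.600 kN·m

γ = ρg = 1025 × 9.81 / 1000 = 10.05525 kN/m³.
With the apex down, the centroid sits h/3 = 0.921/3 = 0.307 m below the base (the top edge), so the centroid depth is h_c = 1.43 + 0.307 = 1.737 m.
A = ½ × 3.2 × 0.921 = 1.4736 m².
Resultant F = γ·h_c·A = 10.05525 × 1.737 × 1.4736 = 25.7379 kN.
I_c = b·h³/36 = 3.2 × 0.921³/36 = 0.0694427 m⁴.
Centre of pressure: y_p = y_c + I_c/(y_c·A) = 1.737 + 0.0694427/(1.737 × 1.4736) = 1.737 + 0.0271298 = 1.76413 m along the plane.
The resultant acts 0.307 + 0.0271298 = 0.33413 m (along the plate) below the hinge at the top edge, so the moment about the hinge is M = F × 0.33413 = 25.7379 × 0.33413 = 8.5998 kN·m.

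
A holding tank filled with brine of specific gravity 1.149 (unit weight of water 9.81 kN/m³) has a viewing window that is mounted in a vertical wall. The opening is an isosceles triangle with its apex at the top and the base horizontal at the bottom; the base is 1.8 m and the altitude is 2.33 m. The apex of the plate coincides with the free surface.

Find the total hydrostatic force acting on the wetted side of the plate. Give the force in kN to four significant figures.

γ = 1.149 × 9.81 = 11.27169 kN/m³.
With the apex up, the centroid sits 2h/3 = 2 × 2.33/3 = 1.55333 m below the apex, so the centroid depth is h_c = 1.55333 m.
A = ½ × 1.8 × 2.33 = 2.097 m².
Resultant F = γ·h_c·A = 11.27169 × 1.55333 × 2.097 = 36.7156 kN.

F ≈ 36.72 kN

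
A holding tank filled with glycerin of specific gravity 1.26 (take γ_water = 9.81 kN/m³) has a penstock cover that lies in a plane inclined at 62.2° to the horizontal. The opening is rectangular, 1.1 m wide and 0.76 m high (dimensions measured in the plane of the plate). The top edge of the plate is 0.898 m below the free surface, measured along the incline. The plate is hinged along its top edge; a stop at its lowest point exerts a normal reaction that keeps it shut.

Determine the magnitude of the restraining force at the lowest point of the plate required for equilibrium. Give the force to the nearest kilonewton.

γ = 1.26 × 9.81 = 12.3606 kN/m³.
Let θ = 62.2° be the plate's angle to the horizontal; measure y along the incline from where the plane meets the free surface. Vertical depth h = y·sinθ with sinθ = 0.884581.
The centroid lies 0.76/2 = 0.38 m below the top edge, so y_c = 0.898 + 0.38 = 1.278 m and h_c = 1.278 × 0.884581 = 1.13049 m.
A = 1.1 × 0.76 = 0.836 m².
Resultant F = γ·h_c·A = 12.3606 × 1.13049 × 0.836 = 11.6819 kN.
I_c = b·h³/12 = 1.1 × 0.76³/12 = 0.0402395 m⁴.
Centre of pressure: y_p = y_c + I_c/(y_c·A) = 1.278 + 0.0402395/(1.278 × 0.836) = 1.278 + 0.037663 = 1.31566 m along the plane.
The resultant acts 0.38 + 0.037663 = 0.417663 m (along the plate) below the hinge at the top edge, so the moment about the hinge is M = F × 0.417663 = 11.6819 × 0.417663 = 4.8791 kN·m.
A normal force at the bottom, 0.76 m from the hinge, must supply this moment: P = 4.8791/0.76 = 6.41987 kN.

P ≈ 6 kN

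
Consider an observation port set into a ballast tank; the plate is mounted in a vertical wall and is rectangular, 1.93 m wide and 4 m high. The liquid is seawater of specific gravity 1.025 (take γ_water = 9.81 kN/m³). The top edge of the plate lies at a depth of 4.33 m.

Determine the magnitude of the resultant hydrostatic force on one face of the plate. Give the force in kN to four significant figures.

F ≈ 491.4 kN

γ = 1.025 × 9.81 = 10.05525 kN/m³.
The centroid lies 4/2 = 2 m below the top edge, so the centroid depth is h_c = 4.33 + 2 = 6.33 m.
A = 1.93 × 4 = 7.72 m².
Resultant F = γ·h_c·A = 10.05525 × 6.33 × 7.72 = 491.376 kN.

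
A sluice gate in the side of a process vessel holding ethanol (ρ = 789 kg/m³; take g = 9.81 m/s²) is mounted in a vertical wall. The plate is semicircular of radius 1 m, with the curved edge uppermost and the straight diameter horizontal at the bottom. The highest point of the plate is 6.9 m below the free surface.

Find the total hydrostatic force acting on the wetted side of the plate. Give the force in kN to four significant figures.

γ = ρg = 789 × 9.81 / 1000 = 7.74009 kN/m³.
The centroid lies 4r/(3π) = 0.424413 m above the diameter, so r − 4r/(3π) = 1 − 0.424413 = 0.575587 m below the topmost point, so the centroid depth is h_c = 6.9 + 0.575587 = 7.47559 m.
A = πr²/2 = π × 1²/2 = 1.5708 m².
Resultant F = γ·h_c·A = 7.74009 × 7.47559 × 1.5708 = 90.8892 kN.

F ≈ 90.89 kN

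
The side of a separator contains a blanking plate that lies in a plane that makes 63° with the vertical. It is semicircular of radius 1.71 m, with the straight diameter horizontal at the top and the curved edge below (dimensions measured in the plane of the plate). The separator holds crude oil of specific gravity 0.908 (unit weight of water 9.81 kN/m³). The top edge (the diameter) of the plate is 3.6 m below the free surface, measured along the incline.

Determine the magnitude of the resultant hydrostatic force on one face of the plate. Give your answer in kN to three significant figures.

F ≈ 80.3 kN

γ = 0.908 × 9.81 = 8.90748 kN/m³.
The plate makes 63° with the vertical, i.e. θ = 90° − 63° = 27° to the horizontal. Measuring y along the incline from the free-surface line, vertical depth h = y·sinθ with sinθ = 0.453990.
The centroid of a semicircle lies 4r/(3π) = 0.725747 m from the diameter, here below the top edge, so y_c = 3.6 + 0.725747 = 4.32575 m and h_c = 4.32575 × 0.453990 = 1.96385 m.
A = πr²/2 = π × 1.71²/2 = 4.59317 m².
Resultant F = γ·h_c·A = 8.90748 × 1.96385 × 4.59317 = 80.3481 kN.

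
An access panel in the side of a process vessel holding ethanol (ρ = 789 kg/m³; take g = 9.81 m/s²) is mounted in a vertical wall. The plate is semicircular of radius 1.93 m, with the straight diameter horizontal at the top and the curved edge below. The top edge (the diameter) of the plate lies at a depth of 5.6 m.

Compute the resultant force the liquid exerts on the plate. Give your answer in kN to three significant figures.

F ≈ 291 kN

γ = ρg = 789 × 9.81 / 1000 = 7.74009 kN/m³.
The centroid of a semicircle lies 4r/(3π) = 0.819117 m from the diameter, here below the top edge, so the centroid depth is h_c = 5.6 + 0.819117 = 6.41912 m.
A = πr²/2 = π × 1.93²/2 = 5.85106 m².
Resultant F = γ·h_c·A = 7.74009 × 6.41912 × 5.85106 = 290.707 kN.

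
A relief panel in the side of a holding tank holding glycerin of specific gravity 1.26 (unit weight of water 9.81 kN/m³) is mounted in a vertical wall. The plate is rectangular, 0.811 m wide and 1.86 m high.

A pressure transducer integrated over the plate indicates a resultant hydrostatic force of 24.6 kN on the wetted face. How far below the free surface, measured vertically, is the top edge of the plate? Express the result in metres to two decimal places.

d_top ≈ 0.39 m

γ = 1.26 × 9.81 = 12.3606 kN/m³.
A = 0.811 × 1.86 = 1.50846 m².
From F = γ·h_c·A, the centroid depth is h_c = 24.6/(12.3606 × 1.50846) = 1.31936 m.
The centroid lies 1.86/2 = 0.93 m below the top edge, so the top edge sits at h_top = 1.31936 − 0.93 = 0.38936 m below the surface.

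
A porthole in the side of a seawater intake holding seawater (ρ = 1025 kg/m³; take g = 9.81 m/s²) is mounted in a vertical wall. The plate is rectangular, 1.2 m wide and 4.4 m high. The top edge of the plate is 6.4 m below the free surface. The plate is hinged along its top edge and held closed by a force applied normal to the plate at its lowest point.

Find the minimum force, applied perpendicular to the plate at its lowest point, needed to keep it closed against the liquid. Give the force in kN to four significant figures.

P ≈ 247.8 kN

γ = ρg = 1025 × 9.81 / 1000 = 10.05525 kN/m³.
The centroid lies 4.4/2 = 2.2 m below the top edge, so the centroid depth is h_c = 6.4 + 2.2 = 8.6 m.
A = 1.2 × 4.4 = 5.28 m².
Resultant F = γ·h_c·A = 10.05525 × 8.6 × 5.28 = 456.589 kN.
I_c = b·h³/12 = 1.2 × 4.4³/12 = 8.5184 m⁴.
Centre of pressure: y_p = y_c + I_c/(y_c·A) = 8.6 + 8.5184/(8.6 × 5.28) = 8.6 + 0.187597 = 8.7876 m along the plane.
The resultant acts 2.2 + 0.187597 = 2.3876 m (along the plate) below the hinge at the top edge, so the moment about the hinge is M = F × 2.3876 = 456.589 × 2.3876 = 1090.15 kN·m.
A normal force at the bottom, 4.4 m from the hinge, must supply this moment: P = 1090.15/4.4 = 247.761 kN.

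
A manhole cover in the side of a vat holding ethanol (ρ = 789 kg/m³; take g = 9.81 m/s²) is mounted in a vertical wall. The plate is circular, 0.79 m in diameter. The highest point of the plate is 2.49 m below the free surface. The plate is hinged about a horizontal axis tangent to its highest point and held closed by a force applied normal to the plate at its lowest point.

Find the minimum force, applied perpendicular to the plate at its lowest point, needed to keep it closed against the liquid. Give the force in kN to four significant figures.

P ≈ 5.660 kN

γ = ρg = 789 × 9.81 / 1000 = 7.74009 kN/m³.
The centroid is at the centre, 0.395 m below the top of the plate, so the centroid depth is h_c = 2.49 + 0.395 = 2.885 m.
A = π(0.395)² = 0.490167 m².
Resultant F = γ·h_c·A = 7.74009 × 2.885 × 0.490167 = 10.9455 kN.
I_c = πr⁴/4 = π × 0.395⁴/4 = 0.0191196 m⁴.
Centre of pressure: y_p = y_c + I_c/(y_c·A) = 2.885 + 0.0191196/(2.885 × 0.490167) = 2.885 + 0.0135204 = 2.89852 m along the plane.
The resultant acts 0.395 + 0.0135204 = 0.40852 m (along the plate) below the hinge at the top edge, so the moment about the hinge is M = F × 0.40852 = 10.9455 × 0.40852 = 4.47146 kN·m.
A normal force at the bottom, 0.79 m from the hinge, must supply this moment: P = 4.47146/0.79 = 5.66008 kN.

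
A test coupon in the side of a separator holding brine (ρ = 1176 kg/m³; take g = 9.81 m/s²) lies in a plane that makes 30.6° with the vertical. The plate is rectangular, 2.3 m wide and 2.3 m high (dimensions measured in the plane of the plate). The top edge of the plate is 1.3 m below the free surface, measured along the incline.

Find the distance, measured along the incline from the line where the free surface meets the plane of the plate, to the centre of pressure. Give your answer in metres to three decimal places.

y_p = 2.630 m

γ = ρg = 1176 × 9.81 / 1000 = 11.53656 kN/m³.
The plate makes 30.6° with the vertical, i.e. θ = 90° − 30.6° = 59.4° to the horizontal. Measuring y along the incline from the free-surface line, vertical depth h = y·sinθ with sinθ = 0.860742.
The centroid lies 2.3/2 = 1.15 m below the top edge, so y_c = 1.3 + 1.15 = 2.45 m and h_c = 2.45 × 0.860742 = 2.10882 m.
A = 2.3 × 2.3 = 5.29 m².
Resultant F = γ·h_c·A = 11.53656 × 2.10882 × 5.29 = 128.698 kN.
I_c = b·h³/12 = 2.3 × 2.3³/12 = 2.33201 m⁴.
Centre of pressure: y_p = y_c + I_c/(y_c·A) = 2.45 + 2.33201/(2.45 × 5.29) = 2.45 + 0.179932 = 2.62993 m along the plane.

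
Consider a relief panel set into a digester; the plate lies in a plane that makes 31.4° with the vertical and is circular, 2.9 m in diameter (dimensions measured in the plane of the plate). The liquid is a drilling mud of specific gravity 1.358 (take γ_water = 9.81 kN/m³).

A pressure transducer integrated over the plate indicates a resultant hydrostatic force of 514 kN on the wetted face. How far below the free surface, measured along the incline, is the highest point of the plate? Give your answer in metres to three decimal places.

γ = 1.358 × 9.81 = 13.32198 kN/m³.
A = π(1.45)² = 6.6052 m².
From F = γ·h_c·A, the centroid depth is h_c = 514/(13.32198 × 6.6052) = 5.84128 m.
The plate makes 31.4° with the vertical, i.e. θ = 90° − 31.4° = 58.6° to the horizontal. Measuring y along the incline from the free-surface line, vertical depth h = y·sinθ with sinθ = 0.853551.
Along the incline, y_c = h_c/sinθ = 5.84128/0.853551 = 6.8435 m.
The centroid is at the centre, 1.45 m below the top of the plate, so the highest point sits at y_top = 6.8435 − 1.45 = 5.3935 m along the incline.

y_top ≈ 5.394 m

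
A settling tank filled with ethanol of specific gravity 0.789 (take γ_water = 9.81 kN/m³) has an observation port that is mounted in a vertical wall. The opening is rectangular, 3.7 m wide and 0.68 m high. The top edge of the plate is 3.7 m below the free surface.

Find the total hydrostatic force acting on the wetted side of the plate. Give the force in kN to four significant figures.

F ≈ 78.68 kN

γ = 0.789 × 9.81 = 7.74009 kN/m³.
The centroid lies 0.68/2 = 0.34 m below the top edge, so the centroid depth is h_c = 3.7 + 0.34 = 4.04 m.
A = 3.7 × 0.68 = 2.516 m².
Resultant F = γ·h_c·A = 7.74009 × 4.04 × 2.516 = 78.6752 kN.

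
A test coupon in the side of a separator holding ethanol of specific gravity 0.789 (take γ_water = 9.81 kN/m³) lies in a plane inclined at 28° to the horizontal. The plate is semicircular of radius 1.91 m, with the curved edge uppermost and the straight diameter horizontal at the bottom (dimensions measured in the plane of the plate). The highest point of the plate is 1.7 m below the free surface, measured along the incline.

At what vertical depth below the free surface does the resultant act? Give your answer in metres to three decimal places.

h_p = 1.357 m

γ = 0.789 × 9.81 = 7.74009 kN/m³.
Let θ = 28° be the plate's angle to the horizontal; measure y along the incline from where the plane meets the free surface. Vertical depth h = y·sinθ with sinθ = 0.469472.
The centroid lies 4r/(3π) = 0.810629 m above the diameter, so r − 4r/(3π) = 1.91 − 0.810629 = 1.09937 m below the topmost point, so y_c = 1.7 + 1.09937 = 2.79937 m and h_c = 2.79937 × 0.469472 = 1.31423 m.
A = πr²/2 = π × 1.91²/2 = 5.73042 m².
Resultant F = γ·h_c·A = 7.74009 × 1.31423 × 5.73042 = 58.2913 kN.
I_c = (π/8 − 8/(9π))·r⁴ = 0.109757 × 1.91⁴ = 1.46072 m⁴.
Centre of pressure: y_p = y_c + I_c/(y_c·A) = 2.79937 + 1.46072/(2.79937 × 5.73042) = 2.79937 + 0.0910584 = 2.89043 m along the plane.
Vertically, h_p = y_p·sinθ = 2.89043 × 0.469472 = 1.35698 m.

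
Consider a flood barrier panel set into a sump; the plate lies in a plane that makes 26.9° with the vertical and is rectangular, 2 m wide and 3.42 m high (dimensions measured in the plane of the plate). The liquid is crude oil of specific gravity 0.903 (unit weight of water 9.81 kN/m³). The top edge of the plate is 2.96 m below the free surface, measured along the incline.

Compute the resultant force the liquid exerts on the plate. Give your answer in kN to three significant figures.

F ≈ 252 kN

γ = 0.903 × 9.81 = 8.85843 kN/m³.
The plate makes 26.9° with the vertical, i.e. θ = 90° − 26.9° = 63.1° to the horizontal. Measuring y along the incline from the free-surface line, vertical depth h = y·sinθ with sinθ = 0.891798.
The centroid lies 3.42/2 = 1.71 m below the top edge, so y_c = 2.96 + 1.71 = 4.67 m and h_c = 4.67 × 0.891798 = 4.1647 m.
A = 2 × 3.42 = 6.84 m².
Resultant F = γ·h_c·A = 8.85843 × 4.1647 × 6.84 = 252.346 kN.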